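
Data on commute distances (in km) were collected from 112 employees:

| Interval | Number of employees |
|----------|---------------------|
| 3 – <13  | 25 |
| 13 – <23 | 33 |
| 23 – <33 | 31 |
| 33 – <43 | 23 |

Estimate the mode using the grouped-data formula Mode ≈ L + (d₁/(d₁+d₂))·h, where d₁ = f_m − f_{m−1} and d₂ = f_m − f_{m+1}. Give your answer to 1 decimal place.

21.0

Modal class: 13 – <23 (highest frequency 33).
d₁ = 33 − 25 = 8, d₂ = 33 − 31 = 2
Mode ≈ 13 + (8/(8+2)) × 10 = 13 + 8.0000 = 21.0000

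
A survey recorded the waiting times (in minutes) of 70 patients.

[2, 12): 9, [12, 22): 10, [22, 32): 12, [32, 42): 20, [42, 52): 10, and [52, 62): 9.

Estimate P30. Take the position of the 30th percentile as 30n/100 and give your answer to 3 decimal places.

23.667

Cumulative frequencies: 9, 19, 31, 51, 61, 70
n = 70; position = 30n/100 = 21.
This falls in the class [22, 32): L = 22, F = 19, f = 12, h = 10.
30th percentile ≈ 22 + ((21 − 19) / 12) × 10 = 23.6667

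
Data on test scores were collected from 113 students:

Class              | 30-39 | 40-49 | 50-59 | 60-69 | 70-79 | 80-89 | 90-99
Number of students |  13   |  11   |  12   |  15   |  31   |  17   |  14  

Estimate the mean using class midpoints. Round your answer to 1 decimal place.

Midpoints: 34.5, 44.5, 54.5, 64.5, 74.5, 84.5, 94.5
Σfm = 13×34.5 + 11×44.5 + 12×54.5 + 15×64.5 + 31×74.5 + 17×84.5 + 14×94.5 = 7628.5
n = Σf = 113
Mean = 7628.5 / 113 = 67.5088

67.5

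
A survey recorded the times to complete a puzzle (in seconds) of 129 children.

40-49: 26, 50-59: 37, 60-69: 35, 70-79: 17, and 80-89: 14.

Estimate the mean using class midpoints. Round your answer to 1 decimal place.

Midpoints: 44.5, 54.5, 64.5, 74.5, 84.5
Σfm = 26×44.5 + 37×54.5 + 35×64.5 + 17×74.5 + 14×84.5 = 7880.5
n = Σf = 129
Mean = 7880.5 / 129 = 61.0891

61.1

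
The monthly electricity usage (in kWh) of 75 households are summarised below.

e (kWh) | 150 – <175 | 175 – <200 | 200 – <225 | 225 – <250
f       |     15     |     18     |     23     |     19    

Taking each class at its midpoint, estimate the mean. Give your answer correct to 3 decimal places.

Midpoints: 162.5, 187.5, 212.5, 237.5
Σfm = 15×162.5 + 18×187.5 + 23×212.5 + 19×237.5 = 15212.5
n = Σf = 75
Mean = 15212.5 / 75 = 202.8333

202.833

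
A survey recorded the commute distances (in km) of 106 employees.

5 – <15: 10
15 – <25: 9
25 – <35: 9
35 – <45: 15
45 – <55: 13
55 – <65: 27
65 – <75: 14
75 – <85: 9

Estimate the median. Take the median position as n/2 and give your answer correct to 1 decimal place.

52.7

Cumulative frequencies: 10, 19, 28, 43, 56, 83, 97, 106
n = 106; position = n/2 = 53.
This falls in the class 45 – <55: L = 45, F = 43, f = 13, h = 10.
Median ≈ 45 + ((53 − 43) / 13) × 10 = 52.6923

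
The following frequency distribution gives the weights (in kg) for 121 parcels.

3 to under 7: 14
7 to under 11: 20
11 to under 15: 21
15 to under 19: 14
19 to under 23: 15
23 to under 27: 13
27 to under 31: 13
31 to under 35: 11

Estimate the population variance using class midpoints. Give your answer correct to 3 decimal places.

77.138

Midpoints: 5, 9, 13, 17, 21, 25, 29, 33
n = 121, Σfm = 2141, mean = 17.6942
Σfm² = 47217
Σf(m − x̄)² = Σfm² − (Σfm)²/n = 47217 − 2141²/121 = 9333.6860
Population variance = 9333.6860 / 121 = 77.1379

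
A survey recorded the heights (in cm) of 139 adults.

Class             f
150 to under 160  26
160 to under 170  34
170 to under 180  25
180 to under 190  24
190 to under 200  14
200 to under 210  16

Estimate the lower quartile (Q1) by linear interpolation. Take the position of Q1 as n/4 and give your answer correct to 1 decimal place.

Cumulative frequencies: 26, 60, 85, 109, 123, 139
n = 139; position = n/4 = 34.75.
This falls in the class 160 to under 170: L = 160, F = 26, f = 34, h = 10.
Lower quartile ≈ 160 + ((34.75 − 26) / 34) × 10 = 162.5735

162.6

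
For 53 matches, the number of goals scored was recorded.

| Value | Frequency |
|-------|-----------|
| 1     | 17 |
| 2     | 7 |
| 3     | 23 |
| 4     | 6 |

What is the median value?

3

Cumulative frequencies: 17, 24, 47, 53
n = 53, so the median is the value in position (n+1)/2 = 27.
Position 27 falls at value 3.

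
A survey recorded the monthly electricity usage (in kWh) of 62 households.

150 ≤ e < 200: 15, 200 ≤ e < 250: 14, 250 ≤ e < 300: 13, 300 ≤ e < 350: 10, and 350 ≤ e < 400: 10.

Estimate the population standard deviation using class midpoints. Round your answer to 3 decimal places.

69.804

Midpoints: 175, 225, 275, 325, 375
n = 62, Σfm = 16350, mean = 263.7097
Σfm² = 4613750
Σf(m − x̄)² = Σfm² − (Σfm)²/n = 4613750 − 16350²/62 = 302096.7742
Population variance = 302096.7742 / 62 = 4872.5286
Standard deviation = √4872.5286 = 69.8035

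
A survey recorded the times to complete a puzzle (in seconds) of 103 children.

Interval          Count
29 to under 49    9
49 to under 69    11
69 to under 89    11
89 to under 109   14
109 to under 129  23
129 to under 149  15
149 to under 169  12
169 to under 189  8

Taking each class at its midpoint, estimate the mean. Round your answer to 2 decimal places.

110.84

Midpoints: 39, 59, 79, 99, 119, 139, 159, 179
Σfm = 9×39 + 11×59 + 11×79 + 14×99 + 23×119 + 15×139 + 12×159 + 8×179 = 11417
n = Σf = 103
Mean = 11417 / 103 = 110.8447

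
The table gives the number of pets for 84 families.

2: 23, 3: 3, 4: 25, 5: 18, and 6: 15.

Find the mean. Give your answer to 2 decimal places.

3.99

Values: 2, 3, 4, 5, 6
Σfx = 23×2 + 3×3 + 25×4 + 18×5 + 15×6 = 335
n = Σf = 84
Mean = 335 / 84 = 3.9881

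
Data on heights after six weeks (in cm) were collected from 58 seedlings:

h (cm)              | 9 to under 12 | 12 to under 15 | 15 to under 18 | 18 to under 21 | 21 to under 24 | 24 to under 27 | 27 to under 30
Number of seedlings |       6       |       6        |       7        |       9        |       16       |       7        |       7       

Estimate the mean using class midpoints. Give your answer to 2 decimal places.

Midpoints: 10.5, 13.5, 16.5, 19.5, 22.5, 25.5, 28.5
Σfm = 6×10.5 + 6×13.5 + 7×16.5 + 9×19.5 + 16×22.5 + 7×25.5 + 7×28.5 = 1173
n = Σf = 58
Mean = 1173 / 58 = 20.2241

20.22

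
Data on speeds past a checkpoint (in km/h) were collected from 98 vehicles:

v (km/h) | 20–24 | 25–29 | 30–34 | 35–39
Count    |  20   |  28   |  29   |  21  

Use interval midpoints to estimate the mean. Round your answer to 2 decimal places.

Midpoints: 22, 27, 32, 37
Σfm = 20×22 + 28×27 + 29×32 + 21×37 = 2901
n = Σf = 98
Mean = 2901 / 98 = 29.6020

29.60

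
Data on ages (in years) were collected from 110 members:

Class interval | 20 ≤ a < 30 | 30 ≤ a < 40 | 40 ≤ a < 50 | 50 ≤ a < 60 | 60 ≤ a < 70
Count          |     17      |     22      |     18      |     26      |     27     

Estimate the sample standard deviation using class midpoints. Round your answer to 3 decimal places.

Midpoints: 25, 35, 45, 55, 65
n = 110, Σfm = 5190, mean = 47.1818
Σfm² = 266750
Σf(m − x̄)² = Σfm² − (Σfm)²/n = 266750 − 5190²/110 = 21876.3636
Sample variance = 21876.3636 / 109 = 200.7006
Standard deviation = √200.7006 = 14.1669

14.167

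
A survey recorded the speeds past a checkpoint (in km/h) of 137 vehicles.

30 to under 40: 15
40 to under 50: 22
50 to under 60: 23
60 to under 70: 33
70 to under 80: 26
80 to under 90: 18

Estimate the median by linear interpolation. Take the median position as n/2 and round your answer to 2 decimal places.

Cumulative frequencies: 15, 37, 60, 93, 119, 137
n = 137; position = n/2 = 68.5.
This falls in the class 60 to under 70: L = 60, F = 60, f = 33, h = 10.
Median ≈ 60 + ((68.5 − 60) / 33) × 10 = 62.5758

62.58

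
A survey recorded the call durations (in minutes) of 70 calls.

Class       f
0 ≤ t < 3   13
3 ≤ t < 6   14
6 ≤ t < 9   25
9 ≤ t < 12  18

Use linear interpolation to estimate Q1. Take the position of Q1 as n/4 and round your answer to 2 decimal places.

Cumulative frequencies: 13, 27, 52, 70
n = 70; position = n/4 = 17.5.
This falls in the class 3 ≤ t < 6: L = 3, F = 13, f = 14, h = 3.
Lower quartile ≈ 3 + ((17.5 − 13) / 14) × 3 = 3.9643

3.96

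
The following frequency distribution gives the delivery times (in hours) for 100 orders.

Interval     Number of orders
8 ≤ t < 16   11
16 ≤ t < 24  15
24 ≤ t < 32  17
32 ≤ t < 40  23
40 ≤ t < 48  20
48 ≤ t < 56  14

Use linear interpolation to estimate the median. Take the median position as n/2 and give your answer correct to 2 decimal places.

Cumulative frequencies: 11, 26, 43, 66, 86, 100
n = 100; position = n/2 = 50.
This falls in the class 32 ≤ t < 40: L = 32, F = 43, f = 23, h = 8.
Median ≈ 32 + ((50 − 43) / 23) × 8 = 34.4348

34.43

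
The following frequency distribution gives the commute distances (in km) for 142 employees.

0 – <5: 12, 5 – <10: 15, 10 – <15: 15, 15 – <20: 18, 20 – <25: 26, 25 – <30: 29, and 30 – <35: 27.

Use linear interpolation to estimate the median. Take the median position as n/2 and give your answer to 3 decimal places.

22.115

Cumulative frequencies: 12, 27, 42, 60, 86, 115, 142
n = 142; position = n/2 = 71.
This falls in the class 20 – <25: L = 20, F = 60, f = 26, h = 5.
Median ≈ 20 + ((71 − 60) / 26) × 5 = 22.1154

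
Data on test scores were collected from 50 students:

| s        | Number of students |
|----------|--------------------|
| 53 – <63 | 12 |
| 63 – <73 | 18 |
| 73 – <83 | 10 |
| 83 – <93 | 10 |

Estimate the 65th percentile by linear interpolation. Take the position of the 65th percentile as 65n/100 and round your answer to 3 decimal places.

Cumulative frequencies: 12, 30, 40, 50
n = 50; position = 65n/100 = 32.5.
This falls in the class 73 – <83: L = 73, F = 30, f = 10, h = 10.
65th percentile ≈ 73 + ((32.5 − 30) / 10) × 10 = 75.5000

75.500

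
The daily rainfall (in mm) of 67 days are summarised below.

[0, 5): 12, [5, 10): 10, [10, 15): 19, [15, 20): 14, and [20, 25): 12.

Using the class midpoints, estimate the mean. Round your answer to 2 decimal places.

12.80

Midpoints: 2.5, 7.5, 12.5, 17.5, 22.5
Σfm = 12×2.5 + 10×7.5 + 19×12.5 + 14×17.5 + 12×22.5 = 857.5
n = Σf = 67
Mean = 857.5 / 67 = 12.7985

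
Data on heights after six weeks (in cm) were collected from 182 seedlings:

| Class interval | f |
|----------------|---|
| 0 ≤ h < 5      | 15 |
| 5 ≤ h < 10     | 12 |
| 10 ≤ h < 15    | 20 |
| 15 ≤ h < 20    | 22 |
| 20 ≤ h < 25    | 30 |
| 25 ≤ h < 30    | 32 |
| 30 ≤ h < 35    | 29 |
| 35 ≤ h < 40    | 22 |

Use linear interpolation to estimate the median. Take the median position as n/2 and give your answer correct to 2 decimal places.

23.67

Cumulative frequencies: 15, 27, 47, 69, 99, 131, 160, 182
n = 182; position = n/2 = 91.
This falls in the class 20 ≤ h < 25: L = 20, F = 69, f = 30, h = 5.
Median ≈ 20 + ((91 − 69) / 30) × 5 = 23.6667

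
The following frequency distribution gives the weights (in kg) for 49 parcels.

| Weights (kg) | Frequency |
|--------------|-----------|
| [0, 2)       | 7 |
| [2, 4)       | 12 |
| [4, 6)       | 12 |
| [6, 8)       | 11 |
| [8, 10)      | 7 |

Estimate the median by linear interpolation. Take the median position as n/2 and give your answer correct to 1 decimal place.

Cumulative frequencies: 7, 19, 31, 42, 49
n = 49; position = n/2 = 24.5.
This falls in the class [4, 6): L = 4, F = 19, f = 12, h = 2.
Median ≈ 4 + ((24.5 − 19) / 12) × 2 = 4.9167

4.9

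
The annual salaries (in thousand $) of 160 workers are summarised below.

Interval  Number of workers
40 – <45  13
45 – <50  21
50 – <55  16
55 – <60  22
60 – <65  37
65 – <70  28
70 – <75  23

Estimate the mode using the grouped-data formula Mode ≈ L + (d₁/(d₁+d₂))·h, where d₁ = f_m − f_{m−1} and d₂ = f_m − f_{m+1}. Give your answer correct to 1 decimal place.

63.1

Modal class: 60 – <65 (highest frequency 37).
d₁ = 37 − 22 = 15, d₂ = 37 − 28 = 9
Mode ≈ 60 + (15/(15+9)) × 5 = 60 + 3.1250 = 63.1250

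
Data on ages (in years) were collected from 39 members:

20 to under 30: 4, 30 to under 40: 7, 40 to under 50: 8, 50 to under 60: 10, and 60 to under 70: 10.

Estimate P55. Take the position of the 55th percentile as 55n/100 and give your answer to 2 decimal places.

Cumulative frequencies: 4, 11, 19, 29, 39
n = 39; position = 55n/100 = 21.45.
This falls in the class 50 to under 60: L = 50, F = 19, f = 10, h = 10.
55th percentile ≈ 50 + ((21.45 − 19) / 10) × 10 = 52.4500

52.45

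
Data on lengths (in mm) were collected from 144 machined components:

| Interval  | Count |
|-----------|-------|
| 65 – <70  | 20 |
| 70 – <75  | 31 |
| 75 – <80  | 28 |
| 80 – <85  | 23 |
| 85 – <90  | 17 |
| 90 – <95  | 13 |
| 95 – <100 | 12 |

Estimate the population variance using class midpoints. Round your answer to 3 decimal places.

Midpoints: 67.5, 72.5, 77.5, 82.5, 87.5, 92.5, 97.5
n = 144, Σfm = 11525, mean = 80.0347
Σfm² = 934250
Σf(m − x̄)² = Σfm² − (Σfm)²/n = 934250 − 11525²/144 = 11849.8264
Population variance = 11849.8264 / 144 = 82.2905

82.290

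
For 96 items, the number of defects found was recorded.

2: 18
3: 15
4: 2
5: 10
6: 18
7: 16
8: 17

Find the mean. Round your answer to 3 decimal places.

Values: 2, 3, 4, 5, 6, 7, 8
Σfx = 18×2 + 15×3 + 2×4 + 10×5 + 18×6 + 16×7 + 17×8 = 495
n = Σf = 96
Mean = 495 / 96 = 5.1562

5.156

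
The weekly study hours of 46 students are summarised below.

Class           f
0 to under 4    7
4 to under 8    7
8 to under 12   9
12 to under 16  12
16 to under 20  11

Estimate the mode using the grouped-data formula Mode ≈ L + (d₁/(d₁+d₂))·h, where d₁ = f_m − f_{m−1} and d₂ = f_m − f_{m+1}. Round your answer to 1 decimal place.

Modal class: 12 to under 16 (highest frequency 12).
d₁ = 12 − 9 = 3, d₂ = 12 − 11 = 1
Mode ≈ 12 + (3/(3+1)) × 4 = 12 + 3.0000 = 15.0000

15.0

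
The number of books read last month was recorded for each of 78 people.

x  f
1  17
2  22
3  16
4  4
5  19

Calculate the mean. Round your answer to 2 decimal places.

Values: 1, 2, 3, 4, 5
Σfx = 17×1 + 22×2 + 16×3 + 4×4 + 19×5 = 220
n = Σf = 78
Mean = 220 / 78 = 2.8205

2.82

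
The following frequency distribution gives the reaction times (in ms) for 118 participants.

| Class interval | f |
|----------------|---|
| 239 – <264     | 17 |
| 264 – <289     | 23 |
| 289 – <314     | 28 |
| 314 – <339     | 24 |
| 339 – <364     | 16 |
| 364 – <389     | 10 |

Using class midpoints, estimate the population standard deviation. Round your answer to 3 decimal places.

Midpoints: 251.5, 276.5, 301.5, 326.5, 351.5, 376.5
n = 118, Σfm = 36302, mean = 307.6441
Σfm² = 11331765.5
Σf(m − x̄)² = Σfm² − (Σfm)²/n = 11331765.5 − 36302²/118 = 163670.5508
Population variance = 163670.5508 / 118 = 1387.0386
Standard deviation = √1387.0386 = 37.2430

37.243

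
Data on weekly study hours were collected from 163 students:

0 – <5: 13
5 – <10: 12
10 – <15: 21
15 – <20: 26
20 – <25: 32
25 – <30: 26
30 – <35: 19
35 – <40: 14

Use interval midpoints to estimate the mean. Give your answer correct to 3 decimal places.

Midpoints: 2.5, 7.5, 12.5, 17.5, 22.5, 27.5, 32.5, 37.5
Σfm = 13×2.5 + 12×7.5 + 21×12.5 + 26×17.5 + 32×22.5 + 26×27.5 + 19×32.5 + 14×37.5 = 3417.5
n = Σf = 163
Mean = 3417.5 / 163 = 20.9663

20.966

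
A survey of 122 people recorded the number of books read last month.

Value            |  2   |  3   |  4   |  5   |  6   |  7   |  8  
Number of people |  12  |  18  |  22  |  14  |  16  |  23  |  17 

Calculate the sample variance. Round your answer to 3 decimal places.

Values: 2, 3, 4, 5, 6, 7, 8
n = 122, Σfx = 629, mean = 5.1557
Σfx² = 3703
Σf(x − x̄)² = Σfx² − (Σfx)²/n = 3703 − 629²/122 = 460.0410
Sample variance = 460.0410 / 121 = 3.8020

3.802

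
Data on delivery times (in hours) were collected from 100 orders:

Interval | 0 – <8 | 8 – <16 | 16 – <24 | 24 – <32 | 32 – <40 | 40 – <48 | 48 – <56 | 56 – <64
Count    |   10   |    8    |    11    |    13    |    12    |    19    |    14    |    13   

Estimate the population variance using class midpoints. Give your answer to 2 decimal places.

Midpoints: 4, 12, 20, 28, 36, 44, 52, 60
n = 100, Σfm = 3496, mean = 34.9600
Σfm² = 152896
Σf(m − x̄)² = Σfm² − (Σfm)²/n = 152896 − 3496²/100 = 30675.8400
Population variance = 30675.8400 / 100 = 306.7584

306.76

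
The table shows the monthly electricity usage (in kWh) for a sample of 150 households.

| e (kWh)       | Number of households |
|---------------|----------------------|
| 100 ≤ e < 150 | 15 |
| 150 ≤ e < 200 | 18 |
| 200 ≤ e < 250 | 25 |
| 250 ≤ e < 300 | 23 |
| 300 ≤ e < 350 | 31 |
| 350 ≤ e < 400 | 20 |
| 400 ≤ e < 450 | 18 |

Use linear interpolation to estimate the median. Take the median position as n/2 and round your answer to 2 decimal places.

286.96

Cumulative frequencies: 15, 33, 58, 81, 112, 132, 150
n = 150; position = n/2 = 75.
This falls in the class 250 ≤ e < 300: L = 250, F = 58, f = 23, h = 50.
Median ≈ 250 + ((75 − 58) / 23) × 50 = 286.9565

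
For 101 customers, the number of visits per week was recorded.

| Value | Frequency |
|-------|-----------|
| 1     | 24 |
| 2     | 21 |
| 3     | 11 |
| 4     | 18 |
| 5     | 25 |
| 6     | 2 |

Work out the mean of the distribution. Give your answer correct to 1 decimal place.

3.0

Values: 1, 2, 3, 4, 5, 6
Σfx = 24×1 + 21×2 + 11×3 + 18×4 + 25×5 + 2×6 = 308
n = Σf = 101
Mean = 308 / 101 = 3.0495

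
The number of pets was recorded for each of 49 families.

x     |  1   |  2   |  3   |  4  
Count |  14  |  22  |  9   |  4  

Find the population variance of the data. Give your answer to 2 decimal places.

Values: 1, 2, 3, 4
n = 49, Σfx = 101, mean = 2.0612
Σfx² = 247
Σf(x − x̄)² = Σfx² − (Σfx)²/n = 247 − 101²/49 = 38.8163
Population variance = 38.8163 / 49 = 0.7922

0.79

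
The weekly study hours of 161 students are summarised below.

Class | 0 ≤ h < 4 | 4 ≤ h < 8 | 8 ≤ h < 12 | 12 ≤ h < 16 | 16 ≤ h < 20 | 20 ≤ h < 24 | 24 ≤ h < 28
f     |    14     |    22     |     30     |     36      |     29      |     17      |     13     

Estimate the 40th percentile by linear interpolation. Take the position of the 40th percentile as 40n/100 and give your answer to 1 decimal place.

Cumulative frequencies: 14, 36, 66, 102, 131, 148, 161
n = 161; position = 40n/100 = 64.4.
This falls in the class 8 ≤ h < 12: L = 8, F = 36, f = 30, h = 4.
40th percentile ≈ 8 + ((64.4 − 36) / 30) × 4 = 11.7867

11.8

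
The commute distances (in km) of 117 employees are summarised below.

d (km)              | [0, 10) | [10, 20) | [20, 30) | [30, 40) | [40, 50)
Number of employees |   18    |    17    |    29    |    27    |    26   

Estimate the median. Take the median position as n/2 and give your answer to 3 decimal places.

Cumulative frequencies: 18, 35, 64, 91, 117
n = 117; position = n/2 = 58.5.
This falls in the class [20, 30): L = 20, F = 35, f = 29, h = 10.
Median ≈ 20 + ((58.5 − 35) / 29) × 10 = 28.1034

28.103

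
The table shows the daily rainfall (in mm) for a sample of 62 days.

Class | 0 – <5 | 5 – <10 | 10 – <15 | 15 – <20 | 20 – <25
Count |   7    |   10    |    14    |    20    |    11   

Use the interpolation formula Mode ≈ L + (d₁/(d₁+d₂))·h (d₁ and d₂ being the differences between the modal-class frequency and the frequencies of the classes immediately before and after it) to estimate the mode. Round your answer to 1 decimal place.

17.0

Modal class: 15 – <20 (highest frequency 20).
d₁ = 20 − 14 = 6, d₂ = 20 − 11 = 9
Mode ≈ 15 + (6/(6+9)) × 5 = 15 + 2.0000 = 17.0000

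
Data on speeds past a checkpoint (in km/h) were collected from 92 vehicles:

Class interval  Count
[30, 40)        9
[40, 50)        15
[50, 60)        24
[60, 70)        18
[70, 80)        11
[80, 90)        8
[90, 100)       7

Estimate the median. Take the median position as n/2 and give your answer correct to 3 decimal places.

Cumulative frequencies: 9, 24, 48, 66, 77, 85, 92
n = 92; position = n/2 = 46.
This falls in the class [50, 60): L = 50, F = 24, f = 24, h = 10.
Median ≈ 50 + ((46 − 24) / 24) × 10 = 59.1667

59.167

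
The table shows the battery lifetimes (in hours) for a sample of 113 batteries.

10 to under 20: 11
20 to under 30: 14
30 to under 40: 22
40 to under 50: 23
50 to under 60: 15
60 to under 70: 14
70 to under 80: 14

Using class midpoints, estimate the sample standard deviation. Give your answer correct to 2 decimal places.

18.27

Midpoints: 15, 25, 35, 45, 55, 65, 75
n = 113, Σfm = 5105, mean = 45.1770
Σfm² = 268025
Σf(m − x̄)² = Σfm² − (Σfm)²/n = 268025 − 5105²/113 = 37396.4602
Sample variance = 37396.4602 / 112 = 333.8970
Standard deviation = √333.8970 = 18.2728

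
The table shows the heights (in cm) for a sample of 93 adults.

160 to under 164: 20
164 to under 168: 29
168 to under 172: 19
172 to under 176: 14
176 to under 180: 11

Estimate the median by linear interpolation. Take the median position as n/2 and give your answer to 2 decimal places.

Cumulative frequencies: 20, 49, 68, 82, 93
n = 93; position = n/2 = 46.5.
This falls in the class 164 to under 168: L = 164, F = 20, f = 29, h = 4.
Median ≈ 164 + ((46.5 − 20) / 29) × 4 = 167.6552

167.66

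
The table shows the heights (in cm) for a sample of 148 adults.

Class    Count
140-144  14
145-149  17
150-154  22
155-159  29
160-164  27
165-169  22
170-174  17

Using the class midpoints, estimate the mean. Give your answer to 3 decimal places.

Midpoints: 142, 147, 152, 157, 162, 167, 172
Σfm = 14×142 + 17×147 + 22×152 + 29×157 + 27×162 + 22×167 + 17×172 = 23356
n = Σf = 148
Mean = 23356 / 148 = 157.8108

157.811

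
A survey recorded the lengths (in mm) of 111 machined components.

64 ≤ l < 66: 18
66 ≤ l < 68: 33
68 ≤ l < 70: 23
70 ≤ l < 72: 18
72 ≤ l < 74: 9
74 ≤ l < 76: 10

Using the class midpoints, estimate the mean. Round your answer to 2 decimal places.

68.95

Midpoints: 65, 67, 69, 71, 73, 75
Σfm = 18×65 + 33×67 + 23×69 + 18×71 + 9×73 + 10×75 = 7653
n = Σf = 111
Mean = 7653 / 111 = 68.9459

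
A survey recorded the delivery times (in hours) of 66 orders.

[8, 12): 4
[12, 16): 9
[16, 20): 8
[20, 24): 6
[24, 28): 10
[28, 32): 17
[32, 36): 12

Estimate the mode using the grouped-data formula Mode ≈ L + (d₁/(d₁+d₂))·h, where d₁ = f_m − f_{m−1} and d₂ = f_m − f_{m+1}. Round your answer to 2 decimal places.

30.33

Modal class: [28, 32) (highest frequency 17).
d₁ = 17 − 10 = 7, d₂ = 17 − 12 = 5
Mode ≈ 28 + (7/(7+5)) × 4 = 28 + 2.3333 = 30.3333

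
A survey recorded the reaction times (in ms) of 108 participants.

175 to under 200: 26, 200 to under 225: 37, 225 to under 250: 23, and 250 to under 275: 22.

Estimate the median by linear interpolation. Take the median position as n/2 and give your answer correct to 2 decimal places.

Cumulative frequencies: 26, 63, 86, 108
n = 108; position = n/2 = 54.
This falls in the class 200 to under 225: L = 200, F = 26, f = 37, h = 25.
Median ≈ 200 + ((54 − 26) / 37) × 25 = 218.9189

218.92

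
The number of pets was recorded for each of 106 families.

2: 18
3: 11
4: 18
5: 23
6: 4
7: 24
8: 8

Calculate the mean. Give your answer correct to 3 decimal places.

Values: 2, 3, 4, 5, 6, 7, 8
Σfx = 18×2 + 11×3 + 18×4 + 23×5 + 4×6 + 24×7 + 8×8 = 512
n = Σf = 106
Mean = 512 / 106 = 4.8302

4.830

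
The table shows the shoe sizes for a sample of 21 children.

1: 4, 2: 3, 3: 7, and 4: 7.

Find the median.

3

Cumulative frequencies: 4, 7, 14, 21
n = 21, so the median is the value in position (n+1)/2 = 11.
Position 11 falls at value 3.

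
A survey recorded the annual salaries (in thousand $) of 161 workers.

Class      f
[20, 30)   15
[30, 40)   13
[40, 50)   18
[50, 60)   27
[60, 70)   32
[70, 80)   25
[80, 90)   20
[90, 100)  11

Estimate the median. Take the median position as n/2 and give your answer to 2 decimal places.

62.34

Cumulative frequencies: 15, 28, 46, 73, 105, 130, 150, 161
n = 161; position = n/2 = 80.5.
This falls in the class [60, 70): L = 60, F = 73, f = 32, h = 10.
Median ≈ 60 + ((80.5 − 73) / 32) × 10 = 62.3438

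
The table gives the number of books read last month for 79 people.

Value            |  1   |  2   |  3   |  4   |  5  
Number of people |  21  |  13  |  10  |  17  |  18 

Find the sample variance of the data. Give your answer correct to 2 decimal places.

Values: 1, 2, 3, 4, 5
n = 79, Σfx = 235, mean = 2.9747
Σfx² = 885
Σf(x − x̄)² = Σfx² − (Σfx)²/n = 885 − 235²/79 = 185.9494
Sample variance = 185.9494 / 78 = 2.3840

2.38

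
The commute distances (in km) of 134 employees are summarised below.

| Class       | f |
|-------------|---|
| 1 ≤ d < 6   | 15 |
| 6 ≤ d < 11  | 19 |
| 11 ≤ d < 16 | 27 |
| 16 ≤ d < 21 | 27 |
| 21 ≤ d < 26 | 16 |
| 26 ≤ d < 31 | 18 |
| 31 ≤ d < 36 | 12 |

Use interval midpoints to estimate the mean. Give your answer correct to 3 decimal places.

Midpoints: 3.5, 8.5, 13.5, 18.5, 23.5, 28.5, 33.5
Σfm = 15×3.5 + 19×8.5 + 27×13.5 + 27×18.5 + 16×23.5 + 18×28.5 + 12×33.5 = 2369
n = Σf = 134
Mean = 2369 / 134 = 17.6791

17.679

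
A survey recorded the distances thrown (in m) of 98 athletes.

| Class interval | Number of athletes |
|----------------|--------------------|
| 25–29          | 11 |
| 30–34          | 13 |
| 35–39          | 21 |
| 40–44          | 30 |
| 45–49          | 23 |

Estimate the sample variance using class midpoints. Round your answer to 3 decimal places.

41.713

Midpoints: 27, 32, 37, 42, 47
n = 98, Σfm = 3831, mean = 39.0918
Σfm² = 153807
Σf(m − x̄)² = Σfm² − (Σfm)²/n = 153807 − 3831²/98 = 4046.1735
Sample variance = 4046.1735 / 97 = 41.7131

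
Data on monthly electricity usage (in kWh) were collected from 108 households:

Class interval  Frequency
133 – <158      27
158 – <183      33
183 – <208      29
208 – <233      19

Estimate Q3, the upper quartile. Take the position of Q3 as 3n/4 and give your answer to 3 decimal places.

Cumulative frequencies: 27, 60, 89, 108
n = 108; position = 3n/4 = 81.
This falls in the class 183 – <208: L = 183, F = 60, f = 29, h = 25.
Upper quartile ≈ 183 + ((81 − 60) / 29) × 25 = 201.1034

201.103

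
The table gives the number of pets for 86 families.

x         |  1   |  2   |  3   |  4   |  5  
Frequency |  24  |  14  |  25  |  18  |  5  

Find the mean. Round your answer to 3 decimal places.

2.605

Values: 1, 2, 3, 4, 5
Σfx = 24×1 + 14×2 + 25×3 + 18×4 + 5×5 = 224
n = Σf = 86
Mean = 224 / 86 = 2.6047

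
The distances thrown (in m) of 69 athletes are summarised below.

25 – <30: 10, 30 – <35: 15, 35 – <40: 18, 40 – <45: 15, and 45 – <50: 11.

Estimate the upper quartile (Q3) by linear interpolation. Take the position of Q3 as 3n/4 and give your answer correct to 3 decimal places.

42.917

Cumulative frequencies: 10, 25, 43, 58, 69
n = 69; position = 3n/4 = 51.75.
This falls in the class 40 – <45: L = 40, F = 43, f = 15, h = 5.
Upper quartile ≈ 40 + ((51.75 − 43) / 15) × 5 = 42.9167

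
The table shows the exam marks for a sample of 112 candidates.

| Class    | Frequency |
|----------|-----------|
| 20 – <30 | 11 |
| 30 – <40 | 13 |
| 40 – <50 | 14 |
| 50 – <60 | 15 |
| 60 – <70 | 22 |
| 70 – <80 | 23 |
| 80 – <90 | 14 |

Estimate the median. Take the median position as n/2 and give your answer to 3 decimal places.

61.364

Cumulative frequencies: 11, 24, 38, 53, 75, 98, 112
n = 112; position = n/2 = 56.
This falls in the class 60 – <70: L = 60, F = 53, f = 22, h = 10.
Median ≈ 60 + ((56 − 53) / 22) × 10 = 61.3636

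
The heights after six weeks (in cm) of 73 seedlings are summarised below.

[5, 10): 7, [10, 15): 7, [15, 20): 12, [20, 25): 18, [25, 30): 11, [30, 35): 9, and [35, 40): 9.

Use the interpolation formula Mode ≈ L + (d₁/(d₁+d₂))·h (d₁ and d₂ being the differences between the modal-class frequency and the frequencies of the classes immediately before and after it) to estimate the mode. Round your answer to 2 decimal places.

22.31

Modal class: [20, 25) (highest frequency 18).
d₁ = 18 − 12 = 6, d₂ = 18 − 11 = 7
Mode ≈ 20 + (6/(6+7)) × 5 = 20 + 2.3077 = 22.3077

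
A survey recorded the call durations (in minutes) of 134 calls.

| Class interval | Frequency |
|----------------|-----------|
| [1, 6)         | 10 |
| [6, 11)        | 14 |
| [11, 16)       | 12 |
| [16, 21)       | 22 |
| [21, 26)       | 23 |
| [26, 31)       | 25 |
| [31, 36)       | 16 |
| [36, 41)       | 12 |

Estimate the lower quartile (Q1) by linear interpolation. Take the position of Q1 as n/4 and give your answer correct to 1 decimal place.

Cumulative frequencies: 10, 24, 36, 58, 81, 106, 122, 134
n = 134; position = n/4 = 33.5.
This falls in the class [11, 16): L = 11, F = 24, f = 12, h = 5.
Lower quartile ≈ 11 + ((33.5 − 24) / 12) × 5 = 14.9583

15.0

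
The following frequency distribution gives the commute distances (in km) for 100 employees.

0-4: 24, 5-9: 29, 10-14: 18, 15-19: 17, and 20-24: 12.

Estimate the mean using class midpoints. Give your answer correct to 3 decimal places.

Midpoints: 2, 7, 12, 17, 22
Σfm = 24×2 + 29×7 + 18×12 + 17×17 + 12×22 = 1020
n = Σf = 100
Mean = 1020 / 100 = 10.2000

10.200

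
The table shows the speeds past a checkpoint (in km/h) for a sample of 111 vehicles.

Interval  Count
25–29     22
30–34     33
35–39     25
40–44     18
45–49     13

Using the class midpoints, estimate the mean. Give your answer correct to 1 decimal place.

Midpoints: 27, 32, 37, 42, 47
Σfm = 22×27 + 33×32 + 25×37 + 18×42 + 13×47 = 3942
n = Σf = 111
Mean = 3942 / 111 = 35.5135

35.5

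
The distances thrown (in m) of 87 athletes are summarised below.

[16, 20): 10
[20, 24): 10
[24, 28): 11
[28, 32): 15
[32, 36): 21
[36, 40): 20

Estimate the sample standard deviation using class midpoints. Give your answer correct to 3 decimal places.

Midpoints: 18, 22, 26, 30, 34, 38
n = 87, Σfm = 2610, mean = 30.0000
Σfm² = 82172
Σf(m − x̄)² = Σfm² − (Σfm)²/n = 82172 − 2610²/87 = 3872.0000
Sample variance = 3872.0000 / 86 = 45.0233
Standard deviation = √45.0233 = 6.7099

6.710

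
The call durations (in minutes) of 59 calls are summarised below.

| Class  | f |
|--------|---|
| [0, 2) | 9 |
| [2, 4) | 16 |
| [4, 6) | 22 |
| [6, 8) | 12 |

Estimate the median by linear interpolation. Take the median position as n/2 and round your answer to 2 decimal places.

4.41

Cumulative frequencies: 9, 25, 47, 59
n = 59; position = n/2 = 29.5.
This falls in the class [4, 6): L = 4, F = 25, f = 22, h = 2.
Median ≈ 4 + ((29.5 − 25) / 22) × 2 = 4.4091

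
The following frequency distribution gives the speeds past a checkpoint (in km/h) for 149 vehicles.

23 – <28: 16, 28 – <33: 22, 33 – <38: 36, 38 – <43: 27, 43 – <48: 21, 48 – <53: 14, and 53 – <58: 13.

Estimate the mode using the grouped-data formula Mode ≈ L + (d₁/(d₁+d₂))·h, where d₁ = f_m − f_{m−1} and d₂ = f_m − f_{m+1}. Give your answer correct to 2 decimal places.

Modal class: 33 – <38 (highest frequency 36).
d₁ = 36 − 22 = 14, d₂ = 36 − 27 = 9
Mode ≈ 33 + (14/(14+9)) × 5 = 33 + 3.0435 = 36.0435

36.04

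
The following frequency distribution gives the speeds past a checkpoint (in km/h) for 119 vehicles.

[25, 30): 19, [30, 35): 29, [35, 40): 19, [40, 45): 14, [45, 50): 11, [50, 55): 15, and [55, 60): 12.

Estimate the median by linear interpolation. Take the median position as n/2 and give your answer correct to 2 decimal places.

38.03

Cumulative frequencies: 19, 48, 67, 81, 92, 107, 119
n = 119; position = n/2 = 59.5.
This falls in the class [35, 40): L = 35, F = 48, f = 19, h = 5.
Median ≈ 35 + ((59.5 − 48) / 19) × 5 = 38.0263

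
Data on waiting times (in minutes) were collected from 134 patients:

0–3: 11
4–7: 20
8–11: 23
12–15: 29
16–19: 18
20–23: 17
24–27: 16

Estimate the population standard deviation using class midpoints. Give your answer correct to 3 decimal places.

Midpoints: 1.5, 5.5, 9.5, 13.5, 17.5, 21.5, 25.5
n = 134, Σfm = 1825, mean = 13.6194
Σfm² = 31765.5
Σf(m − x̄)² = Σfm² − (Σfm)²/n = 31765.5 − 1825²/134 = 6910.0896
Population variance = 6910.0896 / 134 = 51.5678
Standard deviation = √51.5678 = 7.1811

7.181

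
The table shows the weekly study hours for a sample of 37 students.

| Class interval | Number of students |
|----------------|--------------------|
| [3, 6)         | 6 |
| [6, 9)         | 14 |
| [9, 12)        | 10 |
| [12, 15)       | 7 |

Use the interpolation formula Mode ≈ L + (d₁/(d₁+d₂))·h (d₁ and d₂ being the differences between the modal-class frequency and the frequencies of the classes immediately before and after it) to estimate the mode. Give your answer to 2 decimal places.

Modal class: [6, 9) (highest frequency 14).
d₁ = 14 − 6 = 8, d₂ = 14 − 10 = 4
Mode ≈ 6 + (8/(8+4)) × 3 = 6 + 2.0000 = 8.0000

8.00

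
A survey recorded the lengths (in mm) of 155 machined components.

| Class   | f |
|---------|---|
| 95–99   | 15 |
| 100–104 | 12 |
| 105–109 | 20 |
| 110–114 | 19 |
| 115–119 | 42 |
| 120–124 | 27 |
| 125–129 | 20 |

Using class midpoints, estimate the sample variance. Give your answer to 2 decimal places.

Midpoints: 97, 102, 107, 112, 117, 122, 127
n = 155, Σfm = 17695, mean = 114.1613
Σfm² = 2032685
Σf(m − x̄)² = Σfm² − (Σfm)²/n = 2032685 − 17695²/155 = 12600.9677
Sample variance = 12600.9677 / 154 = 81.8245

81.82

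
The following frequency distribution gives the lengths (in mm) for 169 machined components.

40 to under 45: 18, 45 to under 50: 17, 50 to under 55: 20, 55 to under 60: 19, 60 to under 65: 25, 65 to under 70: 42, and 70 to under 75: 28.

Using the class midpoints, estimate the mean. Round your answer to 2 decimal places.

60.01

Midpoints: 42.5, 47.5, 52.5, 57.5, 62.5, 67.5, 72.5
Σfm = 18×42.5 + 17×47.5 + 20×52.5 + 19×57.5 + 25×62.5 + 42×67.5 + 28×72.5 = 10142.5
n = Σf = 169
Mean = 10142.5 / 169 = 60.0148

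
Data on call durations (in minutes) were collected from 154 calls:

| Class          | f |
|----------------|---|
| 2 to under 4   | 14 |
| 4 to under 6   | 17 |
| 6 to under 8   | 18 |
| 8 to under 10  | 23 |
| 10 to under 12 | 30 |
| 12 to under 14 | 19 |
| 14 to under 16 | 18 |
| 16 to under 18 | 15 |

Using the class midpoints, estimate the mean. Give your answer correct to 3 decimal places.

10.143

Midpoints: 3, 5, 7, 9, 11, 13, 15, 17
Σfm = 14×3 + 17×5 + 18×7 + 23×9 + 30×11 + 19×13 + 18×15 + 15×17 = 1562
n = Σf = 154
Mean = 1562 / 154 = 10.1429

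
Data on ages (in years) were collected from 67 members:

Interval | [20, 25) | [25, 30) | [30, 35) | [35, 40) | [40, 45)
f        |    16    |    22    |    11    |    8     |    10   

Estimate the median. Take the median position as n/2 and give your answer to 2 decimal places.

28.98

Cumulative frequencies: 16, 38, 49, 57, 67
n = 67; position = n/2 = 33.5.
This falls in the class [25, 30): L = 25, F = 16, f = 22, h = 5.
Median ≈ 25 + ((33.5 − 16) / 22) × 5 = 28.9773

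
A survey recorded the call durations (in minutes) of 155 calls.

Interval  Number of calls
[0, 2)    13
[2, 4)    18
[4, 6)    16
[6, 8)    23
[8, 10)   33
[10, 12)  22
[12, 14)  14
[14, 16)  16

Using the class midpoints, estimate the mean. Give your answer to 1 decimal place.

Midpoints: 1, 3, 5, 7, 9, 11, 13, 15
Σfm = 13×1 + 18×3 + 16×5 + 23×7 + 33×9 + 22×11 + 14×13 + 16×15 = 1269
n = Σf = 155
Mean = 1269 / 155 = 8.1871

8.2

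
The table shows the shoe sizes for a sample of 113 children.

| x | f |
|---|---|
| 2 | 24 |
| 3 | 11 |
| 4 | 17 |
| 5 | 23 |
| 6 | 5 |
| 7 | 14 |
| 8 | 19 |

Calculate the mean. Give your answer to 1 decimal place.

4.8

Values: 2, 3, 4, 5, 6, 7, 8
Σfx = 24×2 + 11×3 + 17×4 + 23×5 + 5×6 + 14×7 + 19×8 = 544
n = Σf = 113
Mean = 544 / 113 = 4.8142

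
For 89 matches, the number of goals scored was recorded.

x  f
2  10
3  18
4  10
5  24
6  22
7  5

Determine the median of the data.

5

Cumulative frequencies: 10, 28, 38, 62, 84, 89
n = 89, so the median is the value in position (n+1)/2 = 45.
Position 45 falls at value 5.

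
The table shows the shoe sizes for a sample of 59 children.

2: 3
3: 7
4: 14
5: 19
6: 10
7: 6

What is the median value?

5

Cumulative frequencies: 3, 10, 24, 43, 53, 59
n = 59, so the median is the value in position (n+1)/2 = 30.
Position 30 falls at value 5.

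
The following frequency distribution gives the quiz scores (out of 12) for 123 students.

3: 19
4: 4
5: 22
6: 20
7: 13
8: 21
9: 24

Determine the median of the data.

6

Cumulative frequencies: 19, 23, 45, 65, 78, 99, 123
n = 123, so the median is the value in position (n+1)/2 = 62.
Position 62 falls at value 6.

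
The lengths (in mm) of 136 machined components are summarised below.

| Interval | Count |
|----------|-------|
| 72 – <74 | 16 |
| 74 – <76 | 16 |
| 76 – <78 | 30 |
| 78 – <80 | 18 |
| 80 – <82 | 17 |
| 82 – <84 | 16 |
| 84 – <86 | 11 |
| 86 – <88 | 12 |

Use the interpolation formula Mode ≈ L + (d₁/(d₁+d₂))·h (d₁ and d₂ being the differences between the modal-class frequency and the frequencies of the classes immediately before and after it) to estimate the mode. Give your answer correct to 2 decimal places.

77.08

Modal class: 76 – <78 (highest frequency 30).
d₁ = 30 − 16 = 14, d₂ = 30 − 18 = 12
Mode ≈ 76 + (14/(14+12)) × 2 = 76 + 1.0769 = 77.0769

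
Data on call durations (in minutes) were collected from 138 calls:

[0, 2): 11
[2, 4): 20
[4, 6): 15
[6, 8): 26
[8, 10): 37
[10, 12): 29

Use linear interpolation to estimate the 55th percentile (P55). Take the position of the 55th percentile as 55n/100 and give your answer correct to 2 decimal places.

8.21

Cumulative frequencies: 11, 31, 46, 72, 109, 138
n = 138; position = 55n/100 = 75.9.
This falls in the class [8, 10): L = 8, F = 72, f = 37, h = 2.
55th percentile ≈ 8 + ((75.9 − 72) / 37) × 2 = 8.2108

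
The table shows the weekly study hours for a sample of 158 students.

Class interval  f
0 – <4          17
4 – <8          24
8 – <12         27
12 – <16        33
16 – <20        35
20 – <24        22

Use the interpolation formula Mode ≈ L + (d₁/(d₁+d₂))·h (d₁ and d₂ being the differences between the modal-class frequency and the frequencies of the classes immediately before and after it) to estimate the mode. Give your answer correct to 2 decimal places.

Modal class: 16 – <20 (highest frequency 35).
d₁ = 35 − 33 = 2, d₂ = 35 − 22 = 13
Mode ≈ 16 + (2/(2+13)) × 4 = 16 + 0.5333 = 16.5333

16.53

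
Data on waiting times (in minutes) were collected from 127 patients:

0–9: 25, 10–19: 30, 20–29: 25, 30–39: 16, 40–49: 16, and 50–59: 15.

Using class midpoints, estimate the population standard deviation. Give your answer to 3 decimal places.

16.450

Midpoints: 4.5, 14.5, 24.5, 34.5, 44.5, 54.5
n = 127, Σfm = 3241.5, mean = 25.5236
Σfm² = 117101.75
Σf(m − x̄)² = Σfm² − (Σfm)²/n = 117101.75 − 3241.5²/127 = 34366.9291
Population variance = 34366.9291 / 127 = 270.6057
Standard deviation = √270.6057 = 16.4501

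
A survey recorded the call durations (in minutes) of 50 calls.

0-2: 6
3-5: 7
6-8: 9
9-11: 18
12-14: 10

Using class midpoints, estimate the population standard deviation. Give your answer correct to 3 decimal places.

3.837

Midpoints: 1, 4, 7, 10, 13
n = 50, Σfm = 407, mean = 8.1400
Σfm² = 4049
Σf(m − x̄)² = Σfm² − (Σfm)²/n = 4049 − 407²/50 = 736.0200
Population variance = 736.0200 / 50 = 14.7204
Standard deviation = √14.7204 = 3.8367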